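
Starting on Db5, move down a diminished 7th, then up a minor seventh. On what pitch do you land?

A diminished seventh down from Db5 is E4.
Up a minor seventh from E4: D5 (10 semitones up).

D5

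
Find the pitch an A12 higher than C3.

The twelfth's letter: C up five letter names plus an octave → G.
An augmented twelfth spans 20 semitones, so from C3 the target pitch is G#4.

G#4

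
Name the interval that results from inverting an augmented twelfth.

First reduce the compound augmented twelfth to its simple form, an augmented fifth.
Inverted interval numbers add to nine, so a fifth pairs with a fourth (5 + 4 = 9).
The quality also flips — augmented becomes diminished — giving a diminished fourth.

diminished 4th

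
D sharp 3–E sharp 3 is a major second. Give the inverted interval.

minor seventh

Inverted interval numbers add to nine, so a second pairs with a seventh (2 + 7 = 9).
And major becomes minor under inversion, so we get a minor seventh.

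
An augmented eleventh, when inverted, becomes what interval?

diminished 5th

First reduce the compound augmented eleventh to its simple form, an augmented fourth.
Interval numbers invert to sum to nine: 4 + 5 = 9, so a fourth inverts to a fifth.
Quality inverts too: augmented becomes diminished. That makes the inversion a diminished fifth.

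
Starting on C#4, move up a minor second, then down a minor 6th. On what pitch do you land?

A minor second up from C#4 is D4.
D4 down a minor sixth → F#3 (8 semitones).

F#3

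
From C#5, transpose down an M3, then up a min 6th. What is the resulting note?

F5

C#5 down a major third → A4 (4 semitones).
A4 up a minor sixth → F5 (8 semitones).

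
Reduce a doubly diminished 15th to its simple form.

Take out an octave (7 from the number): 15 − 7 = 8.
That makes a doubly diminished fifteenth a compound doubly diminished octave — an octave plus a doubly diminished octave.

doubly diminished 8th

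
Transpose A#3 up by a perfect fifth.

The fifth takes the letter from A up to E.
Moving 7 semitones up from A#3 (the size of a perfect fifth) reaches E#4.

E#4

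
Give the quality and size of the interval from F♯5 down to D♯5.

minor third

Descending from F#5 to D#5 is the same interval as ascending D#5 to F#5.
D to F spans three letter names (D-E-F): a third.
A major third would be 4 semitones, but D#5 to F#5 is 3 — one semitone narrower, making it a minor third.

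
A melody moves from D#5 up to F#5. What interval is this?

D to F spans three letter names (D-E-F): a third.
D#5 to F#5 is 3 semitones, a half step short of the major third (4), so this is minor.

minor third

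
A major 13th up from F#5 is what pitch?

Counting six letter names plus an octave up from F lands on D.
A major thirteenth spans 21 semitones, so from F#5 the target pitch is D#7.

D#7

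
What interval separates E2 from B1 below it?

Descending from E2 to B1 is the same interval as ascending B1 to E2.
B to E spans four letter names (B-C-D-E) — that makes it a fourth of some quality.
The perfect fourth spans 5 semitones, and B1 to E2 is exactly 5 semitones — so this is a perfect fourth.

P4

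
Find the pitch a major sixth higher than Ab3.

F4

The sixth takes the letter from A up to F.
Moving 9 semitones up from Ab3 (the size of a major sixth) reaches F4.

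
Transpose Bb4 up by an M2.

C5

Counting two letter names up from B lands on C.
Moving 2 semitones up from Bb4 (the size of a major second) reaches C5.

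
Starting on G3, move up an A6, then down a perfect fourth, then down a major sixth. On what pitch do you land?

D#3

An augmented sixth up from G3 is E#4.
E#4 down a perfect fourth → B#3 (5 semitones).
B#3 down a major sixth → D#3 (9 semitones).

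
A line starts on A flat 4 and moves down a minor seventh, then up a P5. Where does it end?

A minor seventh down from Ab4 is Bb3.
Up a perfect fifth from Bb3: F4 (7 semitones up).

F 4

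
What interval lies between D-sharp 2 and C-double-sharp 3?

D to C spans seven letter names (D-E-F-G-A-B-C): a seventh.
The major seventh spans 11 semitones, and D#2 to C##3 is exactly 11 semitones — so this is a major seventh.

major seventh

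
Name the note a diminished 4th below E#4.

B##3

Counting four letter names down from E lands on B.
A diminished fourth spans 4 semitones, so from E#4 the target pitch is B##3.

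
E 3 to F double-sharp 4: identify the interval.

augmented ninth

E to F spans two letter names (E-F), plus an octave: a ninth.
A major ninth would be 14 semitones; E3 to F##4 is 15, one semitone wider, so the interval is augmented.
(Equivalently, a compound augmented second: an augmented second plus an octave.)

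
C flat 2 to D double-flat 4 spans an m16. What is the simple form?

Each octave removed subtracts seven from the number: 16 − 14 = 2.
So a minor sixteenth is 2 octaves plus a minor second. The quality is unchanged.

minor 2nd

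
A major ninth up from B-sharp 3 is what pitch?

The ninth's letter: B up two letter names plus an octave → C.
A major ninth spans 14 semitones, so from B#3 the target pitch is C##5.

C-double-sharp 5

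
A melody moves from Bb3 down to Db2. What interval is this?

major thirteenth

Descending from Bb3 to Db2 is the same interval as ascending Db2 to Bb3.
D to B spans six letter names (D-E-F-G-A-B), plus an octave — that makes it a thirteenth of some quality.
Db2 to Bb3 is 21 semitones, matching the major thirteenth exactly, so the quality is major.
(Equivalently, a compound major sixth: a major sixth plus an octave.)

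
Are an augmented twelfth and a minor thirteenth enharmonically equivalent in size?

An augmented twelfth = 20 semitones = a minor thirteenth; enharmonically equal.

Yes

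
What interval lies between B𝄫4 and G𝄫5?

minor 6th

B to G spans six letter names (B-C-D-E-F-G): a sixth.
Bbb4 to Gbb5 is 8 semitones, a half step short of the major sixth (9), so this is minor.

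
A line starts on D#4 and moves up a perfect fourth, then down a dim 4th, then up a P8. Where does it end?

D##5

D#4 up a perfect fourth → G#4 (5 semitones).
A diminished fourth down from G#4 is D##4.
A perfect octave up from D##4 is D##5.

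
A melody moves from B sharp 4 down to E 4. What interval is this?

Descending from B#4 to E4 is the same interval as ascending E4 to B#4.
E to B spans five letter names (E-F-G-A-B): a fifth.
The perfect fifth is 7 semitones; here we have 8, one semitone wider: augmented.

augmented fifth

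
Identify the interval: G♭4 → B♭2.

minor thirteenth

Descending from Gb4 to Bb2 is the same interval as ascending Bb2 to Gb4.
B to G spans six letter names (B-C-D-E-F-G), plus an octave, so the interval is some kind of thirteenth.
At 20 semitones, Bb2→Gb4 falls one short of a major thirteenth: minor.
(Equivalently, a compound minor sixth: a minor sixth plus an octave.)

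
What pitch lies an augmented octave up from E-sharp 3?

E-double-sharp 4

An octave keeps the letter name E, an octave up from E.
An augmented octave is 13 semitones; 13 semitones up from E#3 gives E##4.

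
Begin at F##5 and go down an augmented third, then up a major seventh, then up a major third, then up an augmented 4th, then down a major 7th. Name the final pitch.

An augmented third down from F##5 is D5.
A major seventh up from D5 is C#6.
Up a major third from C#6: E#6 (4 semitones up).
An augmented fourth up from E#6 is A##6.
A major seventh down from A##6 is B#5.

B#5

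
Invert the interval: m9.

First reduce the compound minor ninth to its simple form, a minor second.
Interval numbers invert to sum to nine: 2 + 7 = 9, so a second inverts to a seventh.
Quality inverts too: minor becomes major. That makes the inversion a major seventh.

major 7th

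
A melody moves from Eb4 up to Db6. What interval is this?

E to D spans seven letter names (E-F-G-A-B-C-D), plus an octave: a fourteenth.
A major fourteenth would be 23 semitones, but Eb4 to Db6 is 22 — one semitone narrower, making it a minor fourteenth.
(Equivalently, a compound minor seventh: a minor seventh plus an octave.)

minor fourteenth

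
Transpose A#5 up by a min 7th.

G#6

The seventh takes the letter from A up to G.
A minor seventh spans 10 semitones, so from A#5 the target pitch is G#6.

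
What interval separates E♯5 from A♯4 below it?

P5

Descending from E#5 to A#4 is the same interval as ascending A#4 to E#5.
A to E spans five letter names (A-B-C-D-E), so the interval is some kind of fifth.
Counting semitones, A#4→E#5 is 7, which is the perfect fifth.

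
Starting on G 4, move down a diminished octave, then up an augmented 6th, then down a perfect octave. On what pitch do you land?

G4 down a diminished octave → G#3 (11 semitones).
Up an augmented sixth from G#3: E##4 (10 semitones up).
Down a perfect octave from E##4: E##3 (12 semitones down).

E double-sharp 3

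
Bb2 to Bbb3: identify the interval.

B to B is the same letter name, plus an octave, so the interval is some kind of octave.
Bb2 to Bbb3 spans 11 semitones — one semitone narrower than the perfect octave (12) — giving a diminished octave.

d8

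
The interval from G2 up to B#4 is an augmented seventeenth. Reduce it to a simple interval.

augmented 3rd

Each octave removed subtracts seven from the number: 17 − 14 = 3.
That makes an augmented seventeenth a compound augmented third — 2 octaves plus an augmented third.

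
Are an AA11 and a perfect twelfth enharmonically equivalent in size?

A doubly augmented eleventh spans 19 semitones, and a perfect twelfth also spans 19 semitones — they're enharmonic.

Yes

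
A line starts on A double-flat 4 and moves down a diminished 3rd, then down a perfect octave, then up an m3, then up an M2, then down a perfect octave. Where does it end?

A diminished third down from Abb4 is F4.
Down a perfect octave from F4: F3 (12 semitones down).
F3 up a minor third → Ab3 (3 semitones).
Up a major second from Ab3: Bb3 (2 semitones up).
Down a perfect octave from Bb3: Bb2 (12 semitones down).

B flat 2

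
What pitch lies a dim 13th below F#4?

The thirteenth's letter: F down six letter names plus an octave → A.
A diminished thirteenth spans 19 semitones, so from F#4 the target pitch is A##2.

A##2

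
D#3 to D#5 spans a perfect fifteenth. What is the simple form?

Subtracting seven from the interval number removes an octave: 15 − 7 = 8.
That makes a perfect fifteenth a compound perfect octave — an octave plus a perfect octave.

P8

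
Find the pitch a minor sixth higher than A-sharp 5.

Six letter names up from A: F.
A minor sixth spans 8 semitones, so from A#5 the target pitch is F#6.

F-sharp 6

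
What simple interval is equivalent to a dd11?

Each octave removed subtracts seven from the number: 11 − 7 = 4.
Quality carries through unchanged, so the simple form is a doubly diminished fourth.

dd4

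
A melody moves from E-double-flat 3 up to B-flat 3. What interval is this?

augmented 5th

E to B spans five letter names (E-F-G-A-B), so the interval is some kind of fifth.
Ebb3 to Bb3 spans 8 semitones — one semitone wider than the perfect fifth (7) — giving an augmented fifth.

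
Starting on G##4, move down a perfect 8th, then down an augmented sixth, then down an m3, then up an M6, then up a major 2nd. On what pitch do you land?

F##3

G##4 down a perfect octave → G##3 (12 semitones).
An augmented sixth down from G##3 is B2.
B2 down a minor third → G#2 (3 semitones).
Up a major sixth from G#2: E#3 (9 semitones up).
Up a major second from E#3: F##3 (2 semitones up).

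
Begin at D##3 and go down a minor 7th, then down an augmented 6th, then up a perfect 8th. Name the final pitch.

G#2

A minor seventh down from D##3 is E##2.
E##2 down an augmented sixth → G#1 (10 semitones).
G#1 up a perfect octave → G#2 (12 semitones).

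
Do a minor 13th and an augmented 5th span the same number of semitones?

A minor thirteenth spans 20 semitones; an augmented fifth spans 8 semitones. They differ by 12.

No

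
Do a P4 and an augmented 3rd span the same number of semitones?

A perfect fourth spans 5 semitones, and an augmented third also spans 5 semitones — they're enharmonic.

Yes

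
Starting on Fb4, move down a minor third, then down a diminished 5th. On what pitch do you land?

G3

Down a minor third from Fb4: Db4 (3 semitones down).
A diminished fifth down from Db4 is G3.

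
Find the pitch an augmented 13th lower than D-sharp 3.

The thirteenth's letter: D down six letter names plus an octave → F.
An augmented thirteenth spans 22 semitones, so from D#3 the target pitch is F1.

F 1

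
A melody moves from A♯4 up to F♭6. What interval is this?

A to F spans six letter names (A-B-C-D-E-F), plus an octave: a thirteenth.
A#4 to Fb6 spans 18 semitones — three semitones narrower than the major thirteenth (21) — giving a doubly diminished thirteenth.
(Equivalently, a compound doubly diminished sixth: a doubly diminished sixth plus an octave.)

doubly diminished thirteenth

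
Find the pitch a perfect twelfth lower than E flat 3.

The twelfth's letter: E down five letter names plus an octave → A.
A perfect twelfth is 19 semitones; 19 semitones down from Eb3 gives Ab1.

A flat 1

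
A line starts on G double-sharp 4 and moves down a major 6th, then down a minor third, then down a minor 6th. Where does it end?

A major sixth down from G##4 is B#3.
A minor third down from B#3 is G##3.
Down a minor sixth from G##3: B##2 (8 semitones down).

B double-sharp 2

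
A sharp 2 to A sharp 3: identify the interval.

A to A is the same letter name, plus an octave, so the interval is some kind of octave.
The perfect octave spans 12 semitones, and A#2 to A#3 is exactly 12 semitones — so this is a perfect octave.

perfect octave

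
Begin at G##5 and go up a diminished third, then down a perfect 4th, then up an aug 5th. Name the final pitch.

C##6

A diminished third up from G##5 is B5.
A perfect fourth down from B5 is F#5.
F#5 up an augmented fifth → C##6 (8 semitones).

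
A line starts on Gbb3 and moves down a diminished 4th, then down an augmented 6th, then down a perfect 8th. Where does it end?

Fbb1

A diminished fourth down from Gbb3 is Db3.
Down an augmented sixth from Db3: Fbb2 (10 semitones down).
Fbb2 down a perfect octave → Fbb1 (12 semitones).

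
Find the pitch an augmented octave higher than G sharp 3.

G double-sharp 4

An octave keeps the letter name G, an octave up from G.
An augmented octave is 13 semitones; 13 semitones up from G#3 gives G##4.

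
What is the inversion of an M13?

First reduce the compound major thirteenth to its simple form, a major sixth.
Inverted interval numbers add to nine, so a sixth pairs with a third (6 + 3 = 9).
And major becomes minor under inversion, so we get a minor third.

m3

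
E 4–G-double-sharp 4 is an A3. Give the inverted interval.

diminished 6th

Interval numbers invert to sum to nine: 3 + 6 = 9, so a third inverts to a sixth.
Quality inverts too: augmented becomes diminished. That makes the inversion a diminished sixth.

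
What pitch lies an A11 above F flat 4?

Four letters up from F (plus an octave) reaches B.
An augmented eleventh spans 18 semitones, so from Fb4 the target pitch is Bb5.

B flat 5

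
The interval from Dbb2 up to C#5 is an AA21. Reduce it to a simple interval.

AA7

Take out 2 octaves (14 from the number): 21 − 14 = 7.
That makes a doubly augmented twenty-first a compound doubly augmented seventh — 2 octaves plus a doubly augmented seventh.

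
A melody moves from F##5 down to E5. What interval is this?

Descending from F##5 to E5 is the same interval as ascending E5 to F##5.
E to F spans two letter names (E-F) — that makes it a second of some quality.
E5 to F##5 spans 3 semitones — one semitone wider than the major second (2) — giving an augmented second.

augmented 2nd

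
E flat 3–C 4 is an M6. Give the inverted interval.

Inverted interval numbers add to nine, so a sixth pairs with a third (6 + 3 = 9).
The quality also flips — major becomes minor — giving a minor third.

minor 3rd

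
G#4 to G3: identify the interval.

augmented octave

Descending from G#4 to G3 is the same interval as ascending G3 to G#4.
G to G is the same letter name, plus an octave, so the interval is some kind of octave.
The perfect octave is 12 semitones; here we have 13, one semitone wider: augmented.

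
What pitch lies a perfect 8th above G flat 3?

An octave keeps the letter name G, an octave up from G.
A perfect octave is 12 semitones; 12 semitones up from Gb3 gives Gb4.

G flat 4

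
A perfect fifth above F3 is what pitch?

Counting five letter names up from F lands on C.
A perfect fifth is 7 semitones; 7 semitones up from F3 gives C4.

C4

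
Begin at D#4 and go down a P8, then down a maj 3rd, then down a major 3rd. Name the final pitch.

A perfect octave down from D#4 is D#3.
A major third down from D#3 is B2.
A major third down from B2 is G2.

G2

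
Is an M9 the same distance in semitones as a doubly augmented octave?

Yes

A major ninth spans 14 semitones, and a doubly augmented octave also spans 14 semitones — they're enharmonic.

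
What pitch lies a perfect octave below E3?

For an octave the letter name doesn't change: still E, an octave down.
Moving 12 semitones down from E3 (the size of a perfect octave) reaches E2.

E2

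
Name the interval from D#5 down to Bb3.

augmented 10th

Descending from D#5 to Bb3 is the same interval as ascending Bb3 to D#5.
B to D spans three letter names (B-C-D), plus an octave: a tenth.
The major tenth is 16 semitones; here we have 17, one semitone wider: augmented.
(Equivalently, a compound augmented third: an augmented third plus an octave.)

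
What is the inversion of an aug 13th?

First reduce the compound augmented thirteenth to its simple form, an augmented sixth.
Inverted interval numbers add to nine, so a sixth pairs with a third (6 + 3 = 9).
The quality also flips — augmented becomes diminished — giving a diminished third.

diminished third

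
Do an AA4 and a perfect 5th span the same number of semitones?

A doubly augmented fourth spans 7 semitones, and a perfect fifth also spans 7 semitones — they're enharmonic.

Yes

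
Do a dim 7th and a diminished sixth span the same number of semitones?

A diminished seventh is 9 semitones but a diminished sixth is 7 semitones — different sizes.

No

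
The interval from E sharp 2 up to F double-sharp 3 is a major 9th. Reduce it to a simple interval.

Each octave removed subtracts seven from the number: 9 − 7 = 2.
Quality carries through unchanged, so the simple form is a major second.

major 2nd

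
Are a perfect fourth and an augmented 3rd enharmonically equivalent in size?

Yes

Both span 5 semitones: a perfect fourth and an augmented third are the same chromatic distance.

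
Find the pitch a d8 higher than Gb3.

Gbb4

The letter stays G (same as the start), shifted an octave up.
A diminished octave is 11 semitones; 11 semitones up from Gb3 gives Gbb4.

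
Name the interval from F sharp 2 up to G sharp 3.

F to G spans two letter names (F-G), plus an octave — that makes it a ninth of some quality.
Counting semitones, F#2→G#3 is 14, which is the major ninth.
(Equivalently, a compound major second: a major second plus an octave.)

major 9th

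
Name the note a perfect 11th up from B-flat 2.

E-flat 4

The eleventh's letter: B up four letter names plus an octave → E.
A perfect eleventh spans 17 semitones, so from Bb2 the target pitch is Eb4.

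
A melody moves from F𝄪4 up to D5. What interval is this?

F to D spans six letter names (F-G-A-B-C-D), so the interval is some kind of sixth.
A major sixth would be 9 semitones; F##4 to D5 is 7, two semitones narrower, so the interval is diminished.

diminished 6th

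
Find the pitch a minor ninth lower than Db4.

C3

The ninth's letter: D down two letter names plus an octave → C.
Moving 13 semitones down from Db4 (the size of a minor ninth) reaches C3.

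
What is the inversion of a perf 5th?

perfect fourth

Interval numbers invert to sum to nine: 5 + 4 = 9, so a fifth inverts to a fourth.
And perfect stays perfect under inversion, so we get a perfect fourth.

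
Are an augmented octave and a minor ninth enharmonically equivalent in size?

Both span 13 semitones: an augmented octave and a minor ninth are the same chromatic distance.

Yes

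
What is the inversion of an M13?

m3

First reduce the compound major thirteenth to its simple form, a major sixth.
The rule of nine gives the new number: 9 − 6 = 3, so a sixth becomes a third.
Quality inverts too: major becomes minor. That makes the inversion a minor third.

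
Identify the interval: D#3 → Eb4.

diminished ninth

D to E spans two letter names (D-E), plus an octave: a ninth.
A major ninth would be 14 semitones; D#3 to Eb4 is 12, two semitones narrower, so the interval is diminished.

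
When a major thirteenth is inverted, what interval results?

First reduce the compound major thirteenth to its simple form, a major sixth.
The rule of nine gives the new number: 9 − 6 = 3, so a sixth becomes a third.
And major becomes minor under inversion, so we get a minor third.

minor third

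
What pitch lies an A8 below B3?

An octave keeps the letter name B, an octave down from B.
An augmented octave is 13 semitones; 13 semitones down from B3 gives Bb2.

Bb2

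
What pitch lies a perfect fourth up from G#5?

Counting four letter names up from G lands on C.
A perfect fourth spans 5 semitones, so from G#5 the target pitch is C#6.

C#6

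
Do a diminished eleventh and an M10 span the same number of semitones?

A diminished eleventh = 16 semitones = a major tenth; enharmonically equal.

Yes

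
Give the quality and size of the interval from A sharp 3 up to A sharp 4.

P8

A to A is the same letter name, plus an octave — that makes it an octave of some quality.
A#3 to A#4 is 12 semitones, matching the perfect octave exactly, so the quality is perfect.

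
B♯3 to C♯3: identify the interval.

M7

Descending from B#3 to C#3 is the same interval as ascending C#3 to B#3.
C to B spans seven letter names (C-D-E-F-G-A-B) — that makes it a seventh of some quality.
C#3 to B#3 is 11 semitones, matching the major seventh exactly, so the quality is major.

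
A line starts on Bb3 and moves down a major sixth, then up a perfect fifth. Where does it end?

Bb3 down a major sixth → Db3 (9 semitones).
Up a perfect fifth from Db3: Ab3 (7 semitones up).

Ab3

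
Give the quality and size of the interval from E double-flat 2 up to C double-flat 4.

minor thirteenth

E to C spans six letter names (E-F-G-A-B-C), plus an octave, so the interval is some kind of thirteenth.
Ebb2 to Cbb4 is 20 semitones, a half step short of the major thirteenth (21), so this is minor.
(Equivalently, a compound minor sixth: a minor sixth plus an octave.)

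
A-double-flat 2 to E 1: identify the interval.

Descending from Abb2 to E1 is the same interval as ascending E1 to Abb2.
E to A spans four letter names (E-F-G-A), plus an octave: an eleventh.
A perfect eleventh would be 17 semitones; E1 to Abb2 is 15, two semitones narrower, so the interval is doubly diminished.
(Equivalently, a compound doubly diminished fourth: a doubly diminished fourth plus an octave.)

doubly diminished eleventh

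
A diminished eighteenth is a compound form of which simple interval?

diminished 4th

Each octave removed subtracts seven from the number: 18 − 14 = 4.
That makes a diminished eighteenth a compound diminished fourth — 2 octaves plus a diminished fourth.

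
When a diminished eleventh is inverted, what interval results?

augmented fifth

First reduce the compound diminished eleventh to its simple form, a diminished fourth.
Inverted interval numbers add to nine, so a fourth pairs with a fifth (4 + 5 = 9).
Quality inverts too: diminished becomes augmented. That makes the inversion an augmented fifth.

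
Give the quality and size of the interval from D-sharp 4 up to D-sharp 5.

D to D is the same letter name, plus an octave, so the interval is some kind of octave.
D#4 to D#5 is 12 semitones, matching the perfect octave exactly, so the quality is perfect.

perfect 8th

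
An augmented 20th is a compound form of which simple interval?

augmented sixth

Each octave removed subtracts seven from the number: 20 − 14 = 6.
Quality carries through unchanged, so the simple form is an augmented sixth.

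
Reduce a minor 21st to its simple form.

Subtracting seven from the interval number removes an octave: 21 − 14 = 7.
That makes a minor twenty-first a compound minor seventh — 2 octaves plus a minor seventh.

minor seventh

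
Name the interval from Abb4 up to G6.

A to G spans seven letter names (A-B-C-D-E-F-G), plus an octave, so the interval is some kind of fourteenth.
A major fourteenth would be 23 semitones; Abb4 to G6 is 24, one semitone wider, so the interval is augmented.
(Equivalently, a compound augmented seventh: an augmented seventh plus an octave.)

augmented fourteenth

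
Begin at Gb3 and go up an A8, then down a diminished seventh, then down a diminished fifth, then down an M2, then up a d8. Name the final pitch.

C#4

Up an augmented octave from Gb3: G4 (13 semitones up).
A diminished seventh down from G4 is A#3.
A#3 down a diminished fifth → D##3 (6 semitones).
A major second down from D##3 is C##3.
A diminished octave up from C##3 is C#4.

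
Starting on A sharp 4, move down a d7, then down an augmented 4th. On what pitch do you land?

A diminished seventh down from A#4 is B##3.
B##3 down an augmented fourth → F##3 (6 semitones).

F double-sharp 3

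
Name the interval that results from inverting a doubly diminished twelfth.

doubly augmented 4th

First reduce the compound doubly diminished twelfth to its simple form, a doubly diminished fifth.
Interval numbers invert to sum to nine: 5 + 4 = 9, so a fifth inverts to a fourth.
The quality also flips — doubly diminished becomes doubly augmented — giving a doubly augmented fourth.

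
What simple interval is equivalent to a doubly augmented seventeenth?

Each octave removed subtracts seven from the number: 17 − 14 = 3.
That makes a doubly augmented seventeenth a compound doubly augmented third — 2 octaves plus a doubly augmented third.

doubly augmented third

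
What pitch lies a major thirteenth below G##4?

B#2

Counting six letter names plus an octave down from G lands on B.
Moving 21 semitones down from G##4 (the size of a major thirteenth) reaches B#2.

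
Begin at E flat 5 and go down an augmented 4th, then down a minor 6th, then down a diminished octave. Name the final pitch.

Eb5 down an augmented fourth → Bbb4 (6 semitones).
A minor sixth down from Bbb4 is Db4.
A diminished octave down from Db4 is D3.

D 3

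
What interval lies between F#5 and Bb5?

F to B spans four letter names (F-G-A-B), so the interval is some kind of fourth.
A perfect fourth would be 5 semitones; F#5 to Bb5 is 4, one semitone narrower, so the interval is diminished.

diminished fourth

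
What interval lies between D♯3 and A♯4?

perfect twelfth

D to A spans five letter names (D-E-F-G-A), plus an octave — that makes it a twelfth of some quality.
D#3 to A#4 is 19 semitones, matching the perfect twelfth exactly, so the quality is perfect.
(Equivalently, a compound perfect fifth: a perfect fifth plus an octave.)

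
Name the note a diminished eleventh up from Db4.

Gbb5

The eleventh's letter: D up four letter names plus an octave → G.
Moving 16 semitones up from Db4 (the size of a diminished eleventh) reaches Gbb5.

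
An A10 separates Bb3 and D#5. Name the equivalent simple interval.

augmented 3rd

Subtracting seven from the interval number removes an octave: 10 − 7 = 3.
That makes an augmented tenth a compound augmented third — an octave plus an augmented third.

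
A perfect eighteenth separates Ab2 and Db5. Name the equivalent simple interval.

Each octave removed subtracts seven from the number: 18 − 14 = 4.
Quality carries through unchanged, so the simple form is a perfect fourth.

perfect 4th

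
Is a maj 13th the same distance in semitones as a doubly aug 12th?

A major thirteenth = 21 semitones = a doubly augmented twelfth; enharmonically equal.

Yes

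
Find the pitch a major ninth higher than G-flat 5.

A-flat 6

Two letters up from G (plus an octave) reaches A.
A major ninth spans 14 semitones, so from Gb5 the target pitch is Ab6.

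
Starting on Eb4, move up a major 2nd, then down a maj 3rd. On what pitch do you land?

Eb4 up a major second → F4 (2 semitones).
A major third down from F4 is Db4.

Db4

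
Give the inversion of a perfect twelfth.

perfect 4th

First reduce the compound perfect twelfth to its simple form, a perfect fifth.
The rule of nine gives the new number: 9 − 5 = 4, so a fifth becomes a fourth.
And perfect stays perfect under inversion, so we get a perfect fourth.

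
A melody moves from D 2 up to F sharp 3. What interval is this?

major tenth

D to F spans three letter names (D-E-F), plus an octave, so the interval is some kind of tenth.
Counting semitones, D2→F#3 is 16, which is the major tenth.
(Equivalently, a compound major third: a major third plus an octave.)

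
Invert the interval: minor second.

Inverted interval numbers add to nine, so a second pairs with a seventh (2 + 7 = 9).
The quality also flips — minor becomes major — giving a major seventh.

major 7th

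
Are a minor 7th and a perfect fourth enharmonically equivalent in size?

No

10 semitones (minor seventh) vs 5 semitones (perfect fourth): not equal.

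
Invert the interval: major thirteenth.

First reduce the compound major thirteenth to its simple form, a major sixth.
The rule of nine gives the new number: 9 − 6 = 3, so a sixth becomes a third.
And major becomes minor under inversion, so we get a minor third.

minor third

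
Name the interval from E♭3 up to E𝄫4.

diminished 8th

E to E is the same letter name, plus an octave — that makes it an octave of some quality.
Eb3 to Ebb4 spans 11 semitones — one semitone narrower than the perfect octave (12) — giving a diminished octave.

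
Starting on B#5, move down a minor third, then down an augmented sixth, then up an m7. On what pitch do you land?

A5

A minor third down from B#5 is G##5.
Down an augmented sixth from G##5: B4 (10 semitones down).
A minor seventh up from B4 is A5.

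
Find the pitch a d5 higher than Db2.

Counting five letter names up from D lands on A.
A diminished fifth spans 6 semitones, so from Db2 the target pitch is Abb2.

Abb2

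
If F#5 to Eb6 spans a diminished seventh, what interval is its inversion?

augmented second

Interval numbers invert to sum to nine: 7 + 2 = 9, so a seventh inverts to a second.
And diminished becomes augmented under inversion, so we get an augmented second.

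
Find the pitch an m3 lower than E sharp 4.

The third takes the letter from E down to C.
A minor third spans 3 semitones, so from E#4 the target pitch is C##4.

C double-sharp 4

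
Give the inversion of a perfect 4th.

The rule of nine gives the new number: 9 − 4 = 5, so a fourth becomes a fifth.
The quality also flips — perfect stays perfect — giving a perfect fifth.

perfect 5th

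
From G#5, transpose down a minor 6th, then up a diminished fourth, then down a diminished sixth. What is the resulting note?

G##4

Down a minor sixth from G#5: B#4 (8 semitones down).
A diminished fourth up from B#4 is E5.
E5 down a diminished sixth → G##4 (7 semitones).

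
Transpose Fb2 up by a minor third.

Abb2

Counting three letter names up from F lands on A.
Moving 3 semitones up from Fb2 (the size of a minor third) reaches Abb2.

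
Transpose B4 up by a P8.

B5

The letter stays B (same as the start), shifted an octave up.
A perfect octave is 12 semitones; 12 semitones up from B4 gives B5.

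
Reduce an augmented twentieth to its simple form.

Subtracting seven from the interval number removes an octave: 20 − 14 = 6.
Quality carries through unchanged, so the simple form is an augmented sixth.

augmented 6th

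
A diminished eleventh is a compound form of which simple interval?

Take out an octave (7 from the number): 11 − 7 = 4.
So a diminished eleventh is an octave plus a diminished fourth. The quality is unchanged.

d4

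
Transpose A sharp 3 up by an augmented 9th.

The ninth's letter: A up two letter names plus an octave → B.
An augmented ninth is 15 semitones; 15 semitones up from A#3 gives B##4.

B double-sharp 4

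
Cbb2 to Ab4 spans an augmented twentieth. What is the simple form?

augmented sixth

Each octave removed subtracts seven from the number: 20 − 14 = 6.
Quality carries through unchanged, so the simple form is an augmented sixth.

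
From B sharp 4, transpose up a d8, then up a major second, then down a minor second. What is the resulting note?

B sharp 5

Up a diminished octave from B#4: B5 (11 semitones up).
A major second up from B5 is C#6.
A minor second down from C#6 is B#5.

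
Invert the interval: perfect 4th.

Interval numbers invert to sum to nine: 4 + 5 = 9, so a fourth inverts to a fifth.
And perfect stays perfect under inversion, so we get a perfect fifth.

perfect fifth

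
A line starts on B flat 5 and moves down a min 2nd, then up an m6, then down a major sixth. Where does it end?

Down a minor second from Bb5: A5 (1 semitone down).
Up a minor sixth from A5: F6 (8 semitones up).
A major sixth down from F6 is Ab5.

A flat 5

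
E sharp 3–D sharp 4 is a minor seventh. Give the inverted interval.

Interval numbers invert to sum to nine: 7 + 2 = 9, so a seventh inverts to a second.
Quality inverts too: minor becomes major. That makes the inversion a major second.

M2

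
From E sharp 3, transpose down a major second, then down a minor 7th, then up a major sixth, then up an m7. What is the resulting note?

E#3 down a major second → D#3 (2 semitones).
A minor seventh down from D#3 is E#2.
E#2 up a major sixth → C##3 (9 semitones).
Up a minor seventh from C##3: B#3 (10 semitones up).

B sharp 3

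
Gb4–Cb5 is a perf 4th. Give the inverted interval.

P5

Inverted interval numbers add to nine, so a fourth pairs with a fifth (4 + 5 = 9).
And perfect stays perfect under inversion, so we get a perfect fifth.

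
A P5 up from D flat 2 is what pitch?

Counting five letter names up from D lands on A.
Moving 7 semitones up from Db2 (the size of a perfect fifth) reaches Ab2.

A flat 2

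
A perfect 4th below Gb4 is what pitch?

Db4

The fourth takes the letter from G down to D.
A perfect fourth spans 5 semitones, so from Gb4 the target pitch is Db4.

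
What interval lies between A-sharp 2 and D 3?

d4

A to D spans four letter names (A-B-C-D): a fourth.
The perfect fourth is 5 semitones; here we have 4, one semitone narrower: diminished.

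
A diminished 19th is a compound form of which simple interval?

Subtracting seven from the interval number removes an octave: 19 − 14 = 5.
Quality carries through unchanged, so the simple form is a diminished fifth.

diminished fifth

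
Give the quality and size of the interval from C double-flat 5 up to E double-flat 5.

C to E spans three letter names (C-D-E): a third.
Counting semitones, Cbb5→Ebb5 is 4, which is the major third.

major 3rd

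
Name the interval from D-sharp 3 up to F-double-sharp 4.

major tenth

D to F spans three letter names (D-E-F), plus an octave: a tenth.
Counting semitones, D#3→F##4 is 16, which is the major tenth.
(Equivalently, a compound major third: a major third plus an octave.)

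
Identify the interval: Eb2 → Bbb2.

E to B spans five letter names (E-F-G-A-B) — that makes it a fifth of some quality.
Eb2 to Bbb2 spans 6 semitones — one semitone narrower than the perfect fifth (7) — giving a diminished fifth.

diminished fifth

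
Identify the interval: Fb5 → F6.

F to F is the same letter name, plus an octave, so the interval is some kind of octave.
A perfect octave would be 12 semitones; Fb5 to F6 is 13, one semitone wider, so the interval is augmented.

A8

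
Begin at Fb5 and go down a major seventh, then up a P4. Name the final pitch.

A major seventh down from Fb5 is Gbb4.
Gbb4 up a perfect fourth → Cbb5 (5 semitones).

Cbb5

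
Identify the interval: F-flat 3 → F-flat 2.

perfect octave

Descending from Fb3 to Fb2 is the same interval as ascending Fb2 to Fb3.
F to F is the same letter name, plus an octave — that makes it an octave of some quality.
Fb2 to Fb3 is 12 semitones, matching the perfect octave exactly, so the quality is perfect.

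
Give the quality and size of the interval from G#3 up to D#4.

G to D spans five letter names (G-A-B-C-D): a fifth.
The perfect fifth spans 7 semitones, and G#3 to D#4 is exactly 7 semitones — so this is a perfect fifth.

perfect fifth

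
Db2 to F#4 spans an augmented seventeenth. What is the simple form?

A3

Take out 2 octaves (14 from the number): 17 − 14 = 3.
Quality carries through unchanged, so the simple form is an augmented third.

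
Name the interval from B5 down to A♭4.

augmented ninth

Descending from B5 to Ab4 is the same interval as ascending Ab4 to B5.
A to B spans two letter names (A-B), plus an octave — that makes it a ninth of some quality.
A major ninth would be 14 semitones; Ab4 to B5 is 15, one semitone wider, so the interval is augmented.
(Equivalently, a compound augmented second: an augmented second plus an octave.)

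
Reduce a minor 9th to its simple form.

Subtracting seven from the interval number removes an octave: 9 − 7 = 2.
Quality carries through unchanged, so the simple form is a minor second.

minor 2nd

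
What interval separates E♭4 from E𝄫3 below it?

augmented 8th

Descending from Eb4 to Ebb3 is the same interval as ascending Ebb3 to Eb4.
E to E is the same letter name, plus an octave, so the interval is some kind of octave.
Ebb3 to Eb4 spans 13 semitones — one semitone wider than the perfect octave (12) — giving an augmented octave.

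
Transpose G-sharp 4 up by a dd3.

B-double-flat 4

The third takes the letter from G up to B.
Moving 1 semitone up from G#4 (the size of a doubly diminished third) reaches Bbb4.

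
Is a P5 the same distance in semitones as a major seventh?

A perfect fifth is 7 semitones but a major seventh is 11 semitones — different sizes.

No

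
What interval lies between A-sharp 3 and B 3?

minor second

A to B spans two letter names (A-B) — that makes it a second of some quality.
A#3 to B3 is 1 semitone, a half step short of the major second (2), so this is minor.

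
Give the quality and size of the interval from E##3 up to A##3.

P4

E to A spans four letter names (E-F-G-A) — that makes it a fourth of some quality.
Counting semitones, E##3→A##3 is 5, which is the perfect fourth.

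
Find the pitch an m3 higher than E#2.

G#2

The third takes the letter from E up to G.
A minor third spans 3 semitones, so from E#2 the target pitch is G#2.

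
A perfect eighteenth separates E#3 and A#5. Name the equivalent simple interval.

perfect 4th

Take out 2 octaves (14 from the number): 18 − 14 = 4.
Quality carries through unchanged, so the simple form is a perfect fourth.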